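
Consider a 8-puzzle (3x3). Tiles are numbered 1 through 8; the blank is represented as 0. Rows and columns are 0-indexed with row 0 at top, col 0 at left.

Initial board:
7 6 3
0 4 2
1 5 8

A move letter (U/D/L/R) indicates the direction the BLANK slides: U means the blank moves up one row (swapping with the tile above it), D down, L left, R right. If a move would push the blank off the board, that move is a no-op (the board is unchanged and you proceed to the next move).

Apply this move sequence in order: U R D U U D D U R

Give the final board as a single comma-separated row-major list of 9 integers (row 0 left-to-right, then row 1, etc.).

Answer: 6, 4, 3, 7, 2, 0, 1, 5, 8

Derivation:
After move 1 (U):
0 6 3
7 4 2
1 5 8

After move 2 (R):
6 0 3
7 4 2
1 5 8

After move 3 (D):
6 4 3
7 0 2
1 5 8

After move 4 (U):
6 0 3
7 4 2
1 5 8

After move 5 (U):
6 0 3
7 4 2
1 5 8

After move 6 (D):
6 4 3
7 0 2
1 5 8

After move 7 (D):
6 4 3
7 5 2
1 0 8

After move 8 (U):
6 4 3
7 0 2
1 5 8

After move 9 (R):
6 4 3
7 2 0
1 5 8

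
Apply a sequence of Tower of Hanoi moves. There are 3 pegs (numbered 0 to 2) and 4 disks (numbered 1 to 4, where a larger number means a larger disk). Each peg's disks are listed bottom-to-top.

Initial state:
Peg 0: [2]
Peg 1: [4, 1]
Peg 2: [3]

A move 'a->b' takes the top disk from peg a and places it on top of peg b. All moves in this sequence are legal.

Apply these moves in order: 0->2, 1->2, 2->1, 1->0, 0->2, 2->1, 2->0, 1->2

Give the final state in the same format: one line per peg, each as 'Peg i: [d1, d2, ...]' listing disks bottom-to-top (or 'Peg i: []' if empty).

Answer: Peg 0: [2]
Peg 1: [4]
Peg 2: [3, 1]

Derivation:
After move 1 (0->2):
Peg 0: []
Peg 1: [4, 1]
Peg 2: [3, 2]

After move 2 (1->2):
Peg 0: []
Peg 1: [4]
Peg 2: [3, 2, 1]

After move 3 (2->1):
Peg 0: []
Peg 1: [4, 1]
Peg 2: [3, 2]

After move 4 (1->0):
Peg 0: [1]
Peg 1: [4]
Peg 2: [3, 2]

After move 5 (0->2):
Peg 0: []
Peg 1: [4]
Peg 2: [3, 2, 1]

After move 6 (2->1):
Peg 0: []
Peg 1: [4, 1]
Peg 2: [3, 2]

After move 7 (2->0):
Peg 0: [2]
Peg 1: [4, 1]
Peg 2: [3]

After move 8 (1->2):
Peg 0: [2]
Peg 1: [4]
Peg 2: [3, 1]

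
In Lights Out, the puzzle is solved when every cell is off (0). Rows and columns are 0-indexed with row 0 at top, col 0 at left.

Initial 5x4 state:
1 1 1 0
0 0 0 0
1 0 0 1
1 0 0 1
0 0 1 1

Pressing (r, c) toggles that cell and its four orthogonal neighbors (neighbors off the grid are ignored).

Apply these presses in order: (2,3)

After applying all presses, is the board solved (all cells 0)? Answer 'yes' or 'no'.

After press 1 at (2,3):
1 1 1 0
0 0 0 1
1 0 1 0
1 0 0 0
0 0 1 1

Lights still on: 9

Answer: no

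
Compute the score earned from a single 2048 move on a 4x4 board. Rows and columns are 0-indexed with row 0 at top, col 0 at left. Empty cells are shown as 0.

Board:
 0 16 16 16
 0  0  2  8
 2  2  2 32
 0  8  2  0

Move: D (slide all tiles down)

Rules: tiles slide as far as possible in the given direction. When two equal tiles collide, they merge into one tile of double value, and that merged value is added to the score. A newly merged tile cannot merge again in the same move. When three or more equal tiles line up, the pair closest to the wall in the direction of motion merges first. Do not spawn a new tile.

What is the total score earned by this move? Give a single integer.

Answer: 4

Derivation:
Slide down:
col 0: [0, 0, 2, 0] -> [0, 0, 0, 2]  score +0 (running 0)
col 1: [16, 0, 2, 8] -> [0, 16, 2, 8]  score +0 (running 0)
col 2: [16, 2, 2, 2] -> [0, 16, 2, 4]  score +4 (running 4)
col 3: [16, 8, 32, 0] -> [0, 16, 8, 32]  score +0 (running 4)
Board after move:
 0  0  0  0
 0 16 16 16
 0  2  2  8
 2  8  4 32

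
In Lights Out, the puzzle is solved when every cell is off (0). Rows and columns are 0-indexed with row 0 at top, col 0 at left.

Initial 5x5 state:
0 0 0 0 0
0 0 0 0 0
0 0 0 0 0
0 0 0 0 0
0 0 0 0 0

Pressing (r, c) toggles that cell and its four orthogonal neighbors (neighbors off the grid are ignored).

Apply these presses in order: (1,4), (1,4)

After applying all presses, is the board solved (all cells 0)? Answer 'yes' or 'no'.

After press 1 at (1,4):
0 0 0 0 1
0 0 0 1 1
0 0 0 0 1
0 0 0 0 0
0 0 0 0 0

After press 2 at (1,4):
0 0 0 0 0
0 0 0 0 0
0 0 0 0 0
0 0 0 0 0
0 0 0 0 0

Lights still on: 0

Answer: yes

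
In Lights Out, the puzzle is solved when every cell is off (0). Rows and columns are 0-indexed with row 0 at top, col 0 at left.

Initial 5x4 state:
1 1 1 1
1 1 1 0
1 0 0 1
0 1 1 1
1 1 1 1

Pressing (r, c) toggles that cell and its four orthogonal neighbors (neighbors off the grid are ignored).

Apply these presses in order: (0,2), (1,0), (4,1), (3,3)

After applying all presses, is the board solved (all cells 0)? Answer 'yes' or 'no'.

After press 1 at (0,2):
1 0 0 0
1 1 0 0
1 0 0 1
0 1 1 1
1 1 1 1

After press 2 at (1,0):
0 0 0 0
0 0 0 0
0 0 0 1
0 1 1 1
1 1 1 1

After press 3 at (4,1):
0 0 0 0
0 0 0 0
0 0 0 1
0 0 1 1
0 0 0 1

After press 4 at (3,3):
0 0 0 0
0 0 0 0
0 0 0 0
0 0 0 0
0 0 0 0

Lights still on: 0

Answer: yes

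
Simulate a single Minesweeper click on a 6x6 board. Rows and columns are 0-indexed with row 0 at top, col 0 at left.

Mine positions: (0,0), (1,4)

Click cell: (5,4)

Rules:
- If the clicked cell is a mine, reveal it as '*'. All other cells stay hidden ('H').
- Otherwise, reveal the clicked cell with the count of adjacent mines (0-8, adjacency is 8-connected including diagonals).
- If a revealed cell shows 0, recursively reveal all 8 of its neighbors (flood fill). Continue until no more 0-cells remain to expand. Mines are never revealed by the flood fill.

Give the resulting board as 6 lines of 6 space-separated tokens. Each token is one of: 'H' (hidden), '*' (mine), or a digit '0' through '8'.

H 1 0 1 H H
1 1 0 1 H H
0 0 0 1 1 1
0 0 0 0 0 0
0 0 0 0 0 0
0 0 0 0 0 0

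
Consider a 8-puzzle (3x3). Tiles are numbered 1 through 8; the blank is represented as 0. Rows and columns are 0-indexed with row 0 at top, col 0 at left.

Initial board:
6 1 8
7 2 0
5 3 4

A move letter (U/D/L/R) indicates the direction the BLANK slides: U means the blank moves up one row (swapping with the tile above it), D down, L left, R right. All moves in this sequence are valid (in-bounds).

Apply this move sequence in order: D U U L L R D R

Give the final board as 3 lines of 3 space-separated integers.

After move 1 (D):
6 1 8
7 2 4
5 3 0

After move 2 (U):
6 1 8
7 2 0
5 3 4

After move 3 (U):
6 1 0
7 2 8
5 3 4

After move 4 (L):
6 0 1
7 2 8
5 3 4

After move 5 (L):
0 6 1
7 2 8
5 3 4

After move 6 (R):
6 0 1
7 2 8
5 3 4

After move 7 (D):
6 2 1
7 0 8
5 3 4

After move 8 (R):
6 2 1
7 8 0
5 3 4

Answer: 6 2 1
7 8 0
5 3 4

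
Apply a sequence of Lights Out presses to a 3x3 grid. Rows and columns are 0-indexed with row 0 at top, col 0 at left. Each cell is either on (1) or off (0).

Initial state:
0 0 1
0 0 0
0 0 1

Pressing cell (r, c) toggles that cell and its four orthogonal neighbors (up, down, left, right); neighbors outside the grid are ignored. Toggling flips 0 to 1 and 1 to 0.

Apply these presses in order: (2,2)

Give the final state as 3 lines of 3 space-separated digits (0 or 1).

After press 1 at (2,2):
0 0 1
0 0 1
0 1 0

Answer: 0 0 1
0 0 1
0 1 0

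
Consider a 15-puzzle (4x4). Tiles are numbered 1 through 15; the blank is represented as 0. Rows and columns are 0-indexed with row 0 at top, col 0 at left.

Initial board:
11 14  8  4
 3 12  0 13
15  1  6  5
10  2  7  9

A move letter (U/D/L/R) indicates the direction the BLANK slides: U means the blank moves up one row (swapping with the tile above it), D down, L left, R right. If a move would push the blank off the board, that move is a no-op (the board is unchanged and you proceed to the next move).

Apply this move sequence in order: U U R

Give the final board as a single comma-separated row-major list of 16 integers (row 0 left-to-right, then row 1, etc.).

Answer: 11, 14, 4, 0, 3, 12, 8, 13, 15, 1, 6, 5, 10, 2, 7, 9

Derivation:
After move 1 (U):
11 14  0  4
 3 12  8 13
15  1  6  5
10  2  7  9

After move 2 (U):
11 14  0  4
 3 12  8 13
15  1  6  5
10  2  7  9

After move 3 (R):
11 14  4  0
 3 12  8 13
15  1  6  5
10  2  7  9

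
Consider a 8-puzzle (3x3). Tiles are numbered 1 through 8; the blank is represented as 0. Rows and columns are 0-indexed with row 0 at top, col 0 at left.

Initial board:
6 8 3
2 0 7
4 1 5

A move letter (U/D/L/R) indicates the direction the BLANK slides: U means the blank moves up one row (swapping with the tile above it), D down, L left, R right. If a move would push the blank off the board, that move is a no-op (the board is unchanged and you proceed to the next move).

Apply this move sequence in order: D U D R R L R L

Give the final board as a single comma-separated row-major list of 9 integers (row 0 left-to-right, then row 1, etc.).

After move 1 (D):
6 8 3
2 1 7
4 0 5

After move 2 (U):
6 8 3
2 0 7
4 1 5

After move 3 (D):
6 8 3
2 1 7
4 0 5

After move 4 (R):
6 8 3
2 1 7
4 5 0

After move 5 (R):
6 8 3
2 1 7
4 5 0

After move 6 (L):
6 8 3
2 1 7
4 0 5

After move 7 (R):
6 8 3
2 1 7
4 5 0

After move 8 (L):
6 8 3
2 1 7
4 0 5

Answer: 6, 8, 3, 2, 1, 7, 4, 0, 5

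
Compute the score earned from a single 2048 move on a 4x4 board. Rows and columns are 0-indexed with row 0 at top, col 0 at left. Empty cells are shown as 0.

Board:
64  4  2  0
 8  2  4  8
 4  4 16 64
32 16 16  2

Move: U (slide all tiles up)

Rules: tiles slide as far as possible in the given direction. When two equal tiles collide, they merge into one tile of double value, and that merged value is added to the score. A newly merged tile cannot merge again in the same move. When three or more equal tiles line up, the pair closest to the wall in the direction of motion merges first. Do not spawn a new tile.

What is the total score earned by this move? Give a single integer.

Slide up:
col 0: [64, 8, 4, 32] -> [64, 8, 4, 32]  score +0 (running 0)
col 1: [4, 2, 4, 16] -> [4, 2, 4, 16]  score +0 (running 0)
col 2: [2, 4, 16, 16] -> [2, 4, 32, 0]  score +32 (running 32)
col 3: [0, 8, 64, 2] -> [8, 64, 2, 0]  score +0 (running 32)
Board after move:
64  4  2  8
 8  2  4 64
 4  4 32  2
32 16  0  0

Answer: 32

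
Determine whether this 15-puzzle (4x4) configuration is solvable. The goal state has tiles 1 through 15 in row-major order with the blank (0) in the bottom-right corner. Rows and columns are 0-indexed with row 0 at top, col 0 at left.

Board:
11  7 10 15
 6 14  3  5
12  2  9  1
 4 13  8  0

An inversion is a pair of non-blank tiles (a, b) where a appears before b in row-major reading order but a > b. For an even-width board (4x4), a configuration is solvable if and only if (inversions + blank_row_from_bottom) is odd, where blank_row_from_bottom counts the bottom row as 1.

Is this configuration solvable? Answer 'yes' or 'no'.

Inversions: 64
Blank is in row 3 (0-indexed from top), which is row 1 counting from the bottom (bottom = 1).
64 + 1 = 65, which is odd, so the puzzle is solvable.

Answer: yes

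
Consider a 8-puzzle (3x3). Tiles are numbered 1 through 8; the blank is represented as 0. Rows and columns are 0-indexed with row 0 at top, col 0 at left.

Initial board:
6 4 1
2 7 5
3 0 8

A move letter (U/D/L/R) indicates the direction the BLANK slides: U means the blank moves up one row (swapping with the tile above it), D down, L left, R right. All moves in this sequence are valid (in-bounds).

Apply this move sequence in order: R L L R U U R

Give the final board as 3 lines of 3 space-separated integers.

Answer: 6 1 0
2 4 5
3 7 8

Derivation:
After move 1 (R):
6 4 1
2 7 5
3 8 0

After move 2 (L):
6 4 1
2 7 5
3 0 8

After move 3 (L):
6 4 1
2 7 5
0 3 8

After move 4 (R):
6 4 1
2 7 5
3 0 8

After move 5 (U):
6 4 1
2 0 5
3 7 8

After move 6 (U):
6 0 1
2 4 5
3 7 8

After move 7 (R):
6 1 0
2 4 5
3 7 8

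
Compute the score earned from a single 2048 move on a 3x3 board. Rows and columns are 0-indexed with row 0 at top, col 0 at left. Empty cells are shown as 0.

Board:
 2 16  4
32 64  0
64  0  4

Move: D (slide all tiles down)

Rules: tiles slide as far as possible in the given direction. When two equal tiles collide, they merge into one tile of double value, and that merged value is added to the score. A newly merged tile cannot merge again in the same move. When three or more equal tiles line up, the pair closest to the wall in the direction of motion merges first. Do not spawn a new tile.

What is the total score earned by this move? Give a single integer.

Slide down:
col 0: [2, 32, 64] -> [2, 32, 64]  score +0 (running 0)
col 1: [16, 64, 0] -> [0, 16, 64]  score +0 (running 0)
col 2: [4, 0, 4] -> [0, 0, 8]  score +8 (running 8)
Board after move:
 2  0  0
32 16  0
64 64  8

Answer: 8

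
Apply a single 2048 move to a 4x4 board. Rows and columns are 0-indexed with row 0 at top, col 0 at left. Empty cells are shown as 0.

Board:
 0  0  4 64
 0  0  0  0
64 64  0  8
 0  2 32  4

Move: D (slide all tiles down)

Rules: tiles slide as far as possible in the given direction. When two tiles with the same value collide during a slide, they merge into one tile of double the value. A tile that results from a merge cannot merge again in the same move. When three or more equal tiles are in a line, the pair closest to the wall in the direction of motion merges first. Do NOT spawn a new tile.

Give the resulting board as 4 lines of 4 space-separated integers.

Slide down:
col 0: [0, 0, 64, 0] -> [0, 0, 0, 64]
col 1: [0, 0, 64, 2] -> [0, 0, 64, 2]
col 2: [4, 0, 0, 32] -> [0, 0, 4, 32]
col 3: [64, 0, 8, 4] -> [0, 64, 8, 4]

Answer:  0  0  0  0
 0  0  0 64
 0 64  4  8
64  2 32  4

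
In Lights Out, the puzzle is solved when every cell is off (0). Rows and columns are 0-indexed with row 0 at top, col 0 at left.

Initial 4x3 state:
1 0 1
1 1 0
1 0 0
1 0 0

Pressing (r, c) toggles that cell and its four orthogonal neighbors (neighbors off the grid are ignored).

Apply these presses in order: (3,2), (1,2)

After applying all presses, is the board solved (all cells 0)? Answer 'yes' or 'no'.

After press 1 at (3,2):
1 0 1
1 1 0
1 0 1
1 1 1

After press 2 at (1,2):
1 0 0
1 0 1
1 0 0
1 1 1

Lights still on: 7

Answer: no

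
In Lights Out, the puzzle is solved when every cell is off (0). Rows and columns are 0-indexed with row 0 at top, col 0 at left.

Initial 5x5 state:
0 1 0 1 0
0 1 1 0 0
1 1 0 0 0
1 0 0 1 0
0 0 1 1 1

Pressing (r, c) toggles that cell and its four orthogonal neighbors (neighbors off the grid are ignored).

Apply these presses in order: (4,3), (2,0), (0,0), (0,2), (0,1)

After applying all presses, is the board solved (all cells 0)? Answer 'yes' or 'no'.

Answer: yes

Derivation:
After press 1 at (4,3):
0 1 0 1 0
0 1 1 0 0
1 1 0 0 0
1 0 0 0 0
0 0 0 0 0

After press 2 at (2,0):
0 1 0 1 0
1 1 1 0 0
0 0 0 0 0
0 0 0 0 0
0 0 0 0 0

After press 3 at (0,0):
1 0 0 1 0
0 1 1 0 0
0 0 0 0 0
0 0 0 0 0
0 0 0 0 0

After press 4 at (0,2):
1 1 1 0 0
0 1 0 0 0
0 0 0 0 0
0 0 0 0 0
0 0 0 0 0

After press 5 at (0,1):
0 0 0 0 0
0 0 0 0 0
0 0 0 0 0
0 0 0 0 0
0 0 0 0 0

Lights still on: 0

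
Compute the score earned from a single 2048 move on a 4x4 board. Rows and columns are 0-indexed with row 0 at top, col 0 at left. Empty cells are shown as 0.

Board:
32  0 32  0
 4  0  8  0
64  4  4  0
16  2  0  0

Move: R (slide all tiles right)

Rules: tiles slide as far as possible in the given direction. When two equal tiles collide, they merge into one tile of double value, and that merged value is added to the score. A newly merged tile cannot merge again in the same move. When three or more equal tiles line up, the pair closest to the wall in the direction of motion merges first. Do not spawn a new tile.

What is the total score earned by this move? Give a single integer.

Slide right:
row 0: [32, 0, 32, 0] -> [0, 0, 0, 64]  score +64 (running 64)
row 1: [4, 0, 8, 0] -> [0, 0, 4, 8]  score +0 (running 64)
row 2: [64, 4, 4, 0] -> [0, 0, 64, 8]  score +8 (running 72)
row 3: [16, 2, 0, 0] -> [0, 0, 16, 2]  score +0 (running 72)
Board after move:
 0  0  0 64
 0  0  4  8
 0  0 64  8
 0  0 16  2

Answer: 72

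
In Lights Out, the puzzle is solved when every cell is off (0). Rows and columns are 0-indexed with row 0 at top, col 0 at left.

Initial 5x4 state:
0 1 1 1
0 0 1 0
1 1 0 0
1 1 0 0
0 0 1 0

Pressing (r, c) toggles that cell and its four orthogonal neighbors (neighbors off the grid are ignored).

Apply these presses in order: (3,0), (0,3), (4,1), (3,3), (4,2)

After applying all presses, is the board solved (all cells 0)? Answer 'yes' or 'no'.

After press 1 at (3,0):
0 1 1 1
0 0 1 0
0 1 0 0
0 0 0 0
1 0 1 0

After press 2 at (0,3):
0 1 0 0
0 0 1 1
0 1 0 0
0 0 0 0
1 0 1 0

After press 3 at (4,1):
0 1 0 0
0 0 1 1
0 1 0 0
0 1 0 0
0 1 0 0

After press 4 at (3,3):
0 1 0 0
0 0 1 1
0 1 0 1
0 1 1 1
0 1 0 1

After press 5 at (4,2):
0 1 0 0
0 0 1 1
0 1 0 1
0 1 0 1
0 0 1 0

Lights still on: 8

Answer: no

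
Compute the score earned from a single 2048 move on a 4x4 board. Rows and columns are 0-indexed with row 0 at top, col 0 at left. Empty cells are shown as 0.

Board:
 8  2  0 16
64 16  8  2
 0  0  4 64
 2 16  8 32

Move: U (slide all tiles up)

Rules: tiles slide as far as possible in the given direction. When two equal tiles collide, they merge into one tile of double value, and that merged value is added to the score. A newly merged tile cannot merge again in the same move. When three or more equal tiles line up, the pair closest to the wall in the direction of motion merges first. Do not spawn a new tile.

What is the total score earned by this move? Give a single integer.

Answer: 32

Derivation:
Slide up:
col 0: [8, 64, 0, 2] -> [8, 64, 2, 0]  score +0 (running 0)
col 1: [2, 16, 0, 16] -> [2, 32, 0, 0]  score +32 (running 32)
col 2: [0, 8, 4, 8] -> [8, 4, 8, 0]  score +0 (running 32)
col 3: [16, 2, 64, 32] -> [16, 2, 64, 32]  score +0 (running 32)
Board after move:
 8  2  8 16
64 32  4  2
 2  0  8 64
 0  0  0 32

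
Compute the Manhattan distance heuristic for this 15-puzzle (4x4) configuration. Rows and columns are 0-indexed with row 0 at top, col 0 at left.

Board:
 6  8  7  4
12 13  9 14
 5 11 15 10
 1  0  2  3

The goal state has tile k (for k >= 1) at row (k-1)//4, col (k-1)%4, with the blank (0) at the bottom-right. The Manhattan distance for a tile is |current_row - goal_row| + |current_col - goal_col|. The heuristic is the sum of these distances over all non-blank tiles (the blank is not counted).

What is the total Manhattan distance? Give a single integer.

Tile 6: at (0,0), goal (1,1), distance |0-1|+|0-1| = 2
Tile 8: at (0,1), goal (1,3), distance |0-1|+|1-3| = 3
Tile 7: at (0,2), goal (1,2), distance |0-1|+|2-2| = 1
Tile 4: at (0,3), goal (0,3), distance |0-0|+|3-3| = 0
Tile 12: at (1,0), goal (2,3), distance |1-2|+|0-3| = 4
Tile 13: at (1,1), goal (3,0), distance |1-3|+|1-0| = 3
Tile 9: at (1,2), goal (2,0), distance |1-2|+|2-0| = 3
Tile 14: at (1,3), goal (3,1), distance |1-3|+|3-1| = 4
Tile 5: at (2,0), goal (1,0), distance |2-1|+|0-0| = 1
Tile 11: at (2,1), goal (2,2), distance |2-2|+|1-2| = 1
Tile 15: at (2,2), goal (3,2), distance |2-3|+|2-2| = 1
Tile 10: at (2,3), goal (2,1), distance |2-2|+|3-1| = 2
Tile 1: at (3,0), goal (0,0), distance |3-0|+|0-0| = 3
Tile 2: at (3,2), goal (0,1), distance |3-0|+|2-1| = 4
Tile 3: at (3,3), goal (0,2), distance |3-0|+|3-2| = 4
Sum: 2 + 3 + 1 + 0 + 4 + 3 + 3 + 4 + 1 + 1 + 1 + 2 + 3 + 4 + 4 = 36

Answer: 36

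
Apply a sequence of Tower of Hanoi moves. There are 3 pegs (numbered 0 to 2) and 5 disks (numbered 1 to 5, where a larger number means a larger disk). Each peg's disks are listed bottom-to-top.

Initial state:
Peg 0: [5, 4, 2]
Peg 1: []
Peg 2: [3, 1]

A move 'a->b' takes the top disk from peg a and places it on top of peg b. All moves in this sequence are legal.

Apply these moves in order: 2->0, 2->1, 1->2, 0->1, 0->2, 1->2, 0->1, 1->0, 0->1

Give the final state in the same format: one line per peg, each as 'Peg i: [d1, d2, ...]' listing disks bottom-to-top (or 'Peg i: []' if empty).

Answer: Peg 0: [5]
Peg 1: [4]
Peg 2: [3, 2, 1]

Derivation:
After move 1 (2->0):
Peg 0: [5, 4, 2, 1]
Peg 1: []
Peg 2: [3]

After move 2 (2->1):
Peg 0: [5, 4, 2, 1]
Peg 1: [3]
Peg 2: []

After move 3 (1->2):
Peg 0: [5, 4, 2, 1]
Peg 1: []
Peg 2: [3]

After move 4 (0->1):
Peg 0: [5, 4, 2]
Peg 1: [1]
Peg 2: [3]

After move 5 (0->2):
Peg 0: [5, 4]
Peg 1: [1]
Peg 2: [3, 2]

After move 6 (1->2):
Peg 0: [5, 4]
Peg 1: []
Peg 2: [3, 2, 1]

After move 7 (0->1):
Peg 0: [5]
Peg 1: [4]
Peg 2: [3, 2, 1]

After move 8 (1->0):
Peg 0: [5, 4]
Peg 1: []
Peg 2: [3, 2, 1]

After move 9 (0->1):
Peg 0: [5]
Peg 1: [4]
Peg 2: [3, 2, 1]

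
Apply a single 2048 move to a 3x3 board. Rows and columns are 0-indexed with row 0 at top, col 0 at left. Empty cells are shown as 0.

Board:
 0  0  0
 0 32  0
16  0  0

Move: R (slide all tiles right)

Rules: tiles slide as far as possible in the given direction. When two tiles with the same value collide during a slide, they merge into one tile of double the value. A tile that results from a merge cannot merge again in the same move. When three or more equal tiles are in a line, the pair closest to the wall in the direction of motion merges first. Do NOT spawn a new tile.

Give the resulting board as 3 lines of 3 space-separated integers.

Answer:  0  0  0
 0  0 32
 0  0 16

Derivation:
Slide right:
row 0: [0, 0, 0] -> [0, 0, 0]
row 1: [0, 32, 0] -> [0, 0, 32]
row 2: [16, 0, 0] -> [0, 0, 16]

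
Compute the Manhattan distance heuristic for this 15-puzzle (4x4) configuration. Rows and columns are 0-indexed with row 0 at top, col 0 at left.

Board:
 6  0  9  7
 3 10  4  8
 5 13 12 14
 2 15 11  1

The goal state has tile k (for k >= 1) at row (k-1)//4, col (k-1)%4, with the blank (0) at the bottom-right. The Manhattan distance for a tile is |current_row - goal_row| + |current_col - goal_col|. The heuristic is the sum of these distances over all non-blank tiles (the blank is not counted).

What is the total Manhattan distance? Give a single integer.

Answer: 33

Derivation:
Tile 6: (0,0)->(1,1) = 2
Tile 9: (0,2)->(2,0) = 4
Tile 7: (0,3)->(1,2) = 2
Tile 3: (1,0)->(0,2) = 3
Tile 10: (1,1)->(2,1) = 1
Tile 4: (1,2)->(0,3) = 2
Tile 8: (1,3)->(1,3) = 0
Tile 5: (2,0)->(1,0) = 1
Tile 13: (2,1)->(3,0) = 2
Tile 12: (2,2)->(2,3) = 1
Tile 14: (2,3)->(3,1) = 3
Tile 2: (3,0)->(0,1) = 4
Tile 15: (3,1)->(3,2) = 1
Tile 11: (3,2)->(2,2) = 1
Tile 1: (3,3)->(0,0) = 6
Sum: 2 + 4 + 2 + 3 + 1 + 2 + 0 + 1 + 2 + 1 + 3 + 4 + 1 + 1 + 6 = 33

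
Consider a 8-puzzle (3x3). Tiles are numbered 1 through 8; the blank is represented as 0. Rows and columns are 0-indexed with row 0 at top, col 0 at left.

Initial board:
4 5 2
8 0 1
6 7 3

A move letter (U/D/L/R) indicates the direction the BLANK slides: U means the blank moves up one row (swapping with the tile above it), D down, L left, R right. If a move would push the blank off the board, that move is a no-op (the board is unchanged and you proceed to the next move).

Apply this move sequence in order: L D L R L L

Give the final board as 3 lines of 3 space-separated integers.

Answer: 4 5 2
6 8 1
0 7 3

Derivation:
After move 1 (L):
4 5 2
0 8 1
6 7 3

After move 2 (D):
4 5 2
6 8 1
0 7 3

After move 3 (L):
4 5 2
6 8 1
0 7 3

After move 4 (R):
4 5 2
6 8 1
7 0 3

After move 5 (L):
4 5 2
6 8 1
0 7 3

After move 6 (L):
4 5 2
6 8 1
0 7 3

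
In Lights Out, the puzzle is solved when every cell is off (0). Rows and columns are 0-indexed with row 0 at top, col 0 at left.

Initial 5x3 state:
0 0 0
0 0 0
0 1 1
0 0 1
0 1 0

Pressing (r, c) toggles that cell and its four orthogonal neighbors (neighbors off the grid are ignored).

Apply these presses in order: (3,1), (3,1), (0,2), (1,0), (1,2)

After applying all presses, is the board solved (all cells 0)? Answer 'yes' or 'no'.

Answer: no

Derivation:
After press 1 at (3,1):
0 0 0
0 0 0
0 0 1
1 1 0
0 0 0

After press 2 at (3,1):
0 0 0
0 0 0
0 1 1
0 0 1
0 1 0

After press 3 at (0,2):
0 1 1
0 0 1
0 1 1
0 0 1
0 1 0

After press 4 at (1,0):
1 1 1
1 1 1
1 1 1
0 0 1
0 1 0

After press 5 at (1,2):
1 1 0
1 0 0
1 1 0
0 0 1
0 1 0

Lights still on: 7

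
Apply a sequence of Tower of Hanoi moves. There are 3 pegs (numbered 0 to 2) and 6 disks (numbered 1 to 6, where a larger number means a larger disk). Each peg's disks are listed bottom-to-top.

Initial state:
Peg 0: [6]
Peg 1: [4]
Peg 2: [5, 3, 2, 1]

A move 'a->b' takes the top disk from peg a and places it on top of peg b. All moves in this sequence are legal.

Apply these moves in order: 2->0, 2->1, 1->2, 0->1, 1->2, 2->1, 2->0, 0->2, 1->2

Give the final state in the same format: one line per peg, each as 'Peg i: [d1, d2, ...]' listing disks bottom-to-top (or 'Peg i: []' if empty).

After move 1 (2->0):
Peg 0: [6, 1]
Peg 1: [4]
Peg 2: [5, 3, 2]

After move 2 (2->1):
Peg 0: [6, 1]
Peg 1: [4, 2]
Peg 2: [5, 3]

After move 3 (1->2):
Peg 0: [6, 1]
Peg 1: [4]
Peg 2: [5, 3, 2]

After move 4 (0->1):
Peg 0: [6]
Peg 1: [4, 1]
Peg 2: [5, 3, 2]

After move 5 (1->2):
Peg 0: [6]
Peg 1: [4]
Peg 2: [5, 3, 2, 1]

After move 6 (2->1):
Peg 0: [6]
Peg 1: [4, 1]
Peg 2: [5, 3, 2]

After move 7 (2->0):
Peg 0: [6, 2]
Peg 1: [4, 1]
Peg 2: [5, 3]

After move 8 (0->2):
Peg 0: [6]
Peg 1: [4, 1]
Peg 2: [5, 3, 2]

After move 9 (1->2):
Peg 0: [6]
Peg 1: [4]
Peg 2: [5, 3, 2, 1]

Answer: Peg 0: [6]
Peg 1: [4]
Peg 2: [5, 3, 2, 1]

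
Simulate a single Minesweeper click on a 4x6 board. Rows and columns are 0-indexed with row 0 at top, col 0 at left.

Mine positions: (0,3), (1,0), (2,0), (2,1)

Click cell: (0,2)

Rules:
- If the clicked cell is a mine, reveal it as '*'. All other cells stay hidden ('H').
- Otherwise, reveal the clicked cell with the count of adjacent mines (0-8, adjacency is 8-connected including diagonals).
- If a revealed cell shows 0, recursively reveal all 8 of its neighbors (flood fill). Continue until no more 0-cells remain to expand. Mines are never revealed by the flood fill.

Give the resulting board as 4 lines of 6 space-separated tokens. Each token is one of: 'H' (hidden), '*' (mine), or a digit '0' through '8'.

H H 1 H H H
H H H H H H
H H H H H H
H H H H H H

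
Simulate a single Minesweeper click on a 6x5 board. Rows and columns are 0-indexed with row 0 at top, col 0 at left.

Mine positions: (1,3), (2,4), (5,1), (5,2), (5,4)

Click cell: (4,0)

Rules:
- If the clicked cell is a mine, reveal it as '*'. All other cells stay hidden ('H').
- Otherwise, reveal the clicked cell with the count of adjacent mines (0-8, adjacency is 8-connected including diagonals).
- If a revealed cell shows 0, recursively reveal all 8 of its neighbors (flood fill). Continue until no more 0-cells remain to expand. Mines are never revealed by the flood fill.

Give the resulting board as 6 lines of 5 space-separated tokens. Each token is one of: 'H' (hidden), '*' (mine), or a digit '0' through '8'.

H H H H H
H H H H H
H H H H H
H H H H H
1 H H H H
H H H H H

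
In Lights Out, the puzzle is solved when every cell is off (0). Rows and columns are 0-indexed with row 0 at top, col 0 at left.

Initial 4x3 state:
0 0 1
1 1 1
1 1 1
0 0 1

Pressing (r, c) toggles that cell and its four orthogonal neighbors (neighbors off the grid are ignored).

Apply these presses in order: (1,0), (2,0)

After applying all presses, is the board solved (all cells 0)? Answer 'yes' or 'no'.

Answer: no

Derivation:
After press 1 at (1,0):
1 0 1
0 0 1
0 1 1
0 0 1

After press 2 at (2,0):
1 0 1
1 0 1
1 0 1
1 0 1

Lights still on: 8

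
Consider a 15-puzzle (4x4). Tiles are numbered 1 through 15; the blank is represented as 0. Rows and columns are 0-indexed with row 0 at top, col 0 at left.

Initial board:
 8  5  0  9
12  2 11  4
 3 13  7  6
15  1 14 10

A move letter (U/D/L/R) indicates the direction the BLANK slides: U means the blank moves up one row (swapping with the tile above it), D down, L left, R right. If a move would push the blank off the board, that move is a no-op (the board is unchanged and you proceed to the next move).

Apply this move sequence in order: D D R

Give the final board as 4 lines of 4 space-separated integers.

After move 1 (D):
 8  5 11  9
12  2  0  4
 3 13  7  6
15  1 14 10

After move 2 (D):
 8  5 11  9
12  2  7  4
 3 13  0  6
15  1 14 10

After move 3 (R):
 8  5 11  9
12  2  7  4
 3 13  6  0
15  1 14 10

Answer:  8  5 11  9
12  2  7  4
 3 13  6  0
15  1 14 10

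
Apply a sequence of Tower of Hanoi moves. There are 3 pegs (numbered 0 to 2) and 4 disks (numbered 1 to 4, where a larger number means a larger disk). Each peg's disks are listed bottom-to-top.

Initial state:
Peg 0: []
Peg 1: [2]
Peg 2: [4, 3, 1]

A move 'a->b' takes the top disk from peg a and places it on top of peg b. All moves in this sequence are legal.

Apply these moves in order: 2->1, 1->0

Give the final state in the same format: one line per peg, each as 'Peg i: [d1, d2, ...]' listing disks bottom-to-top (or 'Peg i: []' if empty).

Answer: Peg 0: [1]
Peg 1: [2]
Peg 2: [4, 3]

Derivation:
After move 1 (2->1):
Peg 0: []
Peg 1: [2, 1]
Peg 2: [4, 3]

After move 2 (1->0):
Peg 0: [1]
Peg 1: [2]
Peg 2: [4, 3]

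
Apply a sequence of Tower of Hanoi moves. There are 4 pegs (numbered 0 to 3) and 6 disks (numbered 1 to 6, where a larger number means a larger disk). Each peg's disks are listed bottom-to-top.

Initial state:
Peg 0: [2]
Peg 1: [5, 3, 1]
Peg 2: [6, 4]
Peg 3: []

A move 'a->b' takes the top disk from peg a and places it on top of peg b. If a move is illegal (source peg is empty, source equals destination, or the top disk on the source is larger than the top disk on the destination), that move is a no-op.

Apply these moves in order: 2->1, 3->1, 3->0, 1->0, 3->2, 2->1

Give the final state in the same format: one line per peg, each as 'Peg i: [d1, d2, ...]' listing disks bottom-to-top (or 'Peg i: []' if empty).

After move 1 (2->1):
Peg 0: [2]
Peg 1: [5, 3, 1]
Peg 2: [6, 4]
Peg 3: []

After move 2 (3->1):
Peg 0: [2]
Peg 1: [5, 3, 1]
Peg 2: [6, 4]
Peg 3: []

After move 3 (3->0):
Peg 0: [2]
Peg 1: [5, 3, 1]
Peg 2: [6, 4]
Peg 3: []

After move 4 (1->0):
Peg 0: [2, 1]
Peg 1: [5, 3]
Peg 2: [6, 4]
Peg 3: []

After move 5 (3->2):
Peg 0: [2, 1]
Peg 1: [5, 3]
Peg 2: [6, 4]
Peg 3: []

After move 6 (2->1):
Peg 0: [2, 1]
Peg 1: [5, 3]
Peg 2: [6, 4]
Peg 3: []

Answer: Peg 0: [2, 1]
Peg 1: [5, 3]
Peg 2: [6, 4]
Peg 3: []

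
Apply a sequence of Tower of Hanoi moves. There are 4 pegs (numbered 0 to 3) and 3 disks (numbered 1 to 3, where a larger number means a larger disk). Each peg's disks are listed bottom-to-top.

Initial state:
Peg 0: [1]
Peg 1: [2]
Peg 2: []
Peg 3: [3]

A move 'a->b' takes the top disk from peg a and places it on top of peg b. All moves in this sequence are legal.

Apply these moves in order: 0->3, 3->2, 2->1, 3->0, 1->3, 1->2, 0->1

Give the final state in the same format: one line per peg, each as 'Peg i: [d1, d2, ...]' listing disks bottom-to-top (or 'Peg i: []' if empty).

After move 1 (0->3):
Peg 0: []
Peg 1: [2]
Peg 2: []
Peg 3: [3, 1]

After move 2 (3->2):
Peg 0: []
Peg 1: [2]
Peg 2: [1]
Peg 3: [3]

After move 3 (2->1):
Peg 0: []
Peg 1: [2, 1]
Peg 2: []
Peg 3: [3]

After move 4 (3->0):
Peg 0: [3]
Peg 1: [2, 1]
Peg 2: []
Peg 3: []

After move 5 (1->3):
Peg 0: [3]
Peg 1: [2]
Peg 2: []
Peg 3: [1]

After move 6 (1->2):
Peg 0: [3]
Peg 1: []
Peg 2: [2]
Peg 3: [1]

After move 7 (0->1):
Peg 0: []
Peg 1: [3]
Peg 2: [2]
Peg 3: [1]

Answer: Peg 0: []
Peg 1: [3]
Peg 2: [2]
Peg 3: [1]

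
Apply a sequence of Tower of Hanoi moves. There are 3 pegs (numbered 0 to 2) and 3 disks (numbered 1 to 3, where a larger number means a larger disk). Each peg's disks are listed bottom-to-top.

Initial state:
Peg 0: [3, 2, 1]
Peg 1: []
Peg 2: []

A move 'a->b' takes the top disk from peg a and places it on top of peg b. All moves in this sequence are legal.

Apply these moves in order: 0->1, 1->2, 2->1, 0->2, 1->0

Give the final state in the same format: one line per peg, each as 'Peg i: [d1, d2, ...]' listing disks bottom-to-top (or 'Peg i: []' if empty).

Answer: Peg 0: [3, 1]
Peg 1: []
Peg 2: [2]

Derivation:
After move 1 (0->1):
Peg 0: [3, 2]
Peg 1: [1]
Peg 2: []

After move 2 (1->2):
Peg 0: [3, 2]
Peg 1: []
Peg 2: [1]

After move 3 (2->1):
Peg 0: [3, 2]
Peg 1: [1]
Peg 2: []

After move 4 (0->2):
Peg 0: [3]
Peg 1: [1]
Peg 2: [2]

After move 5 (1->0):
Peg 0: [3, 1]
Peg 1: []
Peg 2: [2]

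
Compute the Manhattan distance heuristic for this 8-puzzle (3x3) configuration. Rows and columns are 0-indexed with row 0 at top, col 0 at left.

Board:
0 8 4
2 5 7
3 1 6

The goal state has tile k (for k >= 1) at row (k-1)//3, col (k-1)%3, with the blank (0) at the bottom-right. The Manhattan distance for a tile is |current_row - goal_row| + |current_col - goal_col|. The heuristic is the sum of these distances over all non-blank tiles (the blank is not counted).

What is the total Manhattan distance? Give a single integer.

Tile 8: (0,1)->(2,1) = 2
Tile 4: (0,2)->(1,0) = 3
Tile 2: (1,0)->(0,1) = 2
Tile 5: (1,1)->(1,1) = 0
Tile 7: (1,2)->(2,0) = 3
Tile 3: (2,0)->(0,2) = 4
Tile 1: (2,1)->(0,0) = 3
Tile 6: (2,2)->(1,2) = 1
Sum: 2 + 3 + 2 + 0 + 3 + 4 + 3 + 1 = 18

Answer: 18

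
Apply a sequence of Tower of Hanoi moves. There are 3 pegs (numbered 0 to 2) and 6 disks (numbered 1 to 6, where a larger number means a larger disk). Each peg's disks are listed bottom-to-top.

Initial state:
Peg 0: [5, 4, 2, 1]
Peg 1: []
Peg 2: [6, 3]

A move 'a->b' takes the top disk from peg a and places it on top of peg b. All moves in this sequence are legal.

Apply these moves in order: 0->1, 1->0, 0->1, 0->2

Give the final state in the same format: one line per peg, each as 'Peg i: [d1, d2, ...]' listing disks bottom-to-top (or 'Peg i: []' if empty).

Answer: Peg 0: [5, 4]
Peg 1: [1]
Peg 2: [6, 3, 2]

Derivation:
After move 1 (0->1):
Peg 0: [5, 4, 2]
Peg 1: [1]
Peg 2: [6, 3]

After move 2 (1->0):
Peg 0: [5, 4, 2, 1]
Peg 1: []
Peg 2: [6, 3]

After move 3 (0->1):
Peg 0: [5, 4, 2]
Peg 1: [1]
Peg 2: [6, 3]

After move 4 (0->2):
Peg 0: [5, 4]
Peg 1: [1]
Peg 2: [6, 3, 2]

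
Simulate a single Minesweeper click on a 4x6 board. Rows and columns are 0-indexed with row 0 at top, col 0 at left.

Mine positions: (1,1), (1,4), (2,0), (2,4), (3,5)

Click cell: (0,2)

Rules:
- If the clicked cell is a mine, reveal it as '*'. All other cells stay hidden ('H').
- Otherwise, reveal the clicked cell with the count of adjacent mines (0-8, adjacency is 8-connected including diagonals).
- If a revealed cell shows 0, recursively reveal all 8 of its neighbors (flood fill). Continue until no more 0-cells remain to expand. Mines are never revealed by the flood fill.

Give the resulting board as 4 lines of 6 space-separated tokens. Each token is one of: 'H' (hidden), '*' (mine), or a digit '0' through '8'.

H H 1 H H H
H H H H H H
H H H H H H
H H H H H H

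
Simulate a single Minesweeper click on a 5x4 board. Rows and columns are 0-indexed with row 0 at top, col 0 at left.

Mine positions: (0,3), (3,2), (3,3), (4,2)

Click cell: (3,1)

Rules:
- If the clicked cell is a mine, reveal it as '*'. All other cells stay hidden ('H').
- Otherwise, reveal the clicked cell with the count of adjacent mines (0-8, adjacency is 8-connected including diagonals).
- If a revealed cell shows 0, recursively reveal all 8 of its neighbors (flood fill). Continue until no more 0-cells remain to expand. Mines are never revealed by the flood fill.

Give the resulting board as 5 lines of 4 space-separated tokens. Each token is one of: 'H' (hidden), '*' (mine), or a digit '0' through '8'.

H H H H
H H H H
H H H H
H 2 H H
H H H H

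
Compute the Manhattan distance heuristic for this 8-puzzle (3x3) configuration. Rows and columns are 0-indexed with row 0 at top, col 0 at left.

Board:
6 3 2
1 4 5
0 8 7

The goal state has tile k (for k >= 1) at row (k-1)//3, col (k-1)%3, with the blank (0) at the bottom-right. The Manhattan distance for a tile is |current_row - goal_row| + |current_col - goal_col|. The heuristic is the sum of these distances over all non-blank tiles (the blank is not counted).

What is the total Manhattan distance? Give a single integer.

Tile 6: at (0,0), goal (1,2), distance |0-1|+|0-2| = 3
Tile 3: at (0,1), goal (0,2), distance |0-0|+|1-2| = 1
Tile 2: at (0,2), goal (0,1), distance |0-0|+|2-1| = 1
Tile 1: at (1,0), goal (0,0), distance |1-0|+|0-0| = 1
Tile 4: at (1,1), goal (1,0), distance |1-1|+|1-0| = 1
Tile 5: at (1,2), goal (1,1), distance |1-1|+|2-1| = 1
Tile 8: at (2,1), goal (2,1), distance |2-2|+|1-1| = 0
Tile 7: at (2,2), goal (2,0), distance |2-2|+|2-0| = 2
Sum: 3 + 1 + 1 + 1 + 1 + 1 + 0 + 2 = 10

Answer: 10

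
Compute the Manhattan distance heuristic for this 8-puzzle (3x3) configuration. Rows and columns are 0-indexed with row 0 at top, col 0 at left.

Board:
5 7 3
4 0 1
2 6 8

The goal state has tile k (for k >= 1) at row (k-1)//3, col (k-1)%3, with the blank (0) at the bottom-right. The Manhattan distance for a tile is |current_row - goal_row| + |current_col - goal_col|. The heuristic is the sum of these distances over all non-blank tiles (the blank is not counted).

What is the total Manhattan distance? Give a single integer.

Answer: 14

Derivation:
Tile 5: at (0,0), goal (1,1), distance |0-1|+|0-1| = 2
Tile 7: at (0,1), goal (2,0), distance |0-2|+|1-0| = 3
Tile 3: at (0,2), goal (0,2), distance |0-0|+|2-2| = 0
Tile 4: at (1,0), goal (1,0), distance |1-1|+|0-0| = 0
Tile 1: at (1,2), goal (0,0), distance |1-0|+|2-0| = 3
Tile 2: at (2,0), goal (0,1), distance |2-0|+|0-1| = 3
Tile 6: at (2,1), goal (1,2), distance |2-1|+|1-2| = 2
Tile 8: at (2,2), goal (2,1), distance |2-2|+|2-1| = 1
Sum: 2 + 3 + 0 + 0 + 3 + 3 + 2 + 1 = 14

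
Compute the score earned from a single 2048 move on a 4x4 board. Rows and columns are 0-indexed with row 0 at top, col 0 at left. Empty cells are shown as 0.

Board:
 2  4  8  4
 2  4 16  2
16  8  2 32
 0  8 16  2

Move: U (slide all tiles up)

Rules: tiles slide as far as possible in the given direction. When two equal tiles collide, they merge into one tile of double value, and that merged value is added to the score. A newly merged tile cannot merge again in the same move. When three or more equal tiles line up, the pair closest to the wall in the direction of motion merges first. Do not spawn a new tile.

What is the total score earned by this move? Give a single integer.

Slide up:
col 0: [2, 2, 16, 0] -> [4, 16, 0, 0]  score +4 (running 4)
col 1: [4, 4, 8, 8] -> [8, 16, 0, 0]  score +24 (running 28)
col 2: [8, 16, 2, 16] -> [8, 16, 2, 16]  score +0 (running 28)
col 3: [4, 2, 32, 2] -> [4, 2, 32, 2]  score +0 (running 28)
Board after move:
 4  8  8  4
16 16 16  2
 0  0  2 32
 0  0 16  2

Answer: 28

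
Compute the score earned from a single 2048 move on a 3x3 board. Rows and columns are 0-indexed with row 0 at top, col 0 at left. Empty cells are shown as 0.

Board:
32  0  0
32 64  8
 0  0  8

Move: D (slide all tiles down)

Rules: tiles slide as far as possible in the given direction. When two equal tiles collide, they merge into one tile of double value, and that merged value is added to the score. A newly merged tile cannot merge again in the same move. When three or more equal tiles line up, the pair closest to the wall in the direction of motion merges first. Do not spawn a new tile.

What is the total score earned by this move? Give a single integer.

Slide down:
col 0: [32, 32, 0] -> [0, 0, 64]  score +64 (running 64)
col 1: [0, 64, 0] -> [0, 0, 64]  score +0 (running 64)
col 2: [0, 8, 8] -> [0, 0, 16]  score +16 (running 80)
Board after move:
 0  0  0
 0  0  0
64 64 16

Answer: 80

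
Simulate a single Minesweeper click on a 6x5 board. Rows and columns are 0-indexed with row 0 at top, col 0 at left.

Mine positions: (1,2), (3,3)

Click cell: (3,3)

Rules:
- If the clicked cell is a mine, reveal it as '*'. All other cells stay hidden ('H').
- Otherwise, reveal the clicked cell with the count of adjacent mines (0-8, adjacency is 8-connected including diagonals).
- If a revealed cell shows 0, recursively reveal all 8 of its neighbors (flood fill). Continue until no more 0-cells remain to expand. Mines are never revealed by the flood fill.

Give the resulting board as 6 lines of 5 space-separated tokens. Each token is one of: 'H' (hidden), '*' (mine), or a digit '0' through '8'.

H H H H H
H H H H H
H H H H H
H H H * H
H H H H H
H H H H H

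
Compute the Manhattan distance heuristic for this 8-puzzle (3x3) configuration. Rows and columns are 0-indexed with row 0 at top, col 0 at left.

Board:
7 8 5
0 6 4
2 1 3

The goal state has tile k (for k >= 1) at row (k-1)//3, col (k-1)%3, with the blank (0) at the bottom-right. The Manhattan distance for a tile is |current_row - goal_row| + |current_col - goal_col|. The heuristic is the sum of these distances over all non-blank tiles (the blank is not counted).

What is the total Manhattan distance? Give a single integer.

Answer: 17

Derivation:
Tile 7: at (0,0), goal (2,0), distance |0-2|+|0-0| = 2
Tile 8: at (0,1), goal (2,1), distance |0-2|+|1-1| = 2
Tile 5: at (0,2), goal (1,1), distance |0-1|+|2-1| = 2
Tile 6: at (1,1), goal (1,2), distance |1-1|+|1-2| = 1
Tile 4: at (1,2), goal (1,0), distance |1-1|+|2-0| = 2
Tile 2: at (2,0), goal (0,1), distance |2-0|+|0-1| = 3
Tile 1: at (2,1), goal (0,0), distance |2-0|+|1-0| = 3
Tile 3: at (2,2), goal (0,2), distance |2-0|+|2-2| = 2
Sum: 2 + 2 + 2 + 1 + 2 + 3 + 3 + 2 = 17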